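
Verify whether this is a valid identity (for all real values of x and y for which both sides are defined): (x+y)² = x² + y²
No, this is NOT an identity.

Claim: (x+y)² = x² + y².
Test a specific point where both sides are defined: x = 1/2, y = 5.
LHS = (x+y)² ≈ 30.2500
RHS = x² + y² ≈ 25.2500
Since 30.2500 ≠ 25.2500, the equation fails at this point, so it cannot hold for all real values of x and y for which both sides are defined.
The correct expansion is (x+y)² = x² + 2xy + y²; the cross term 2xy is missing.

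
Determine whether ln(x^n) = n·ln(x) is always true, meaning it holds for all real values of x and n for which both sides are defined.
Claim: ln(x^n) = n·ln(x).
Reasoning: The right side requires x > 0. For x > 0, x^n = (e^(ln x))^n = e^(n·ln x), so taking ln of both sides gives ln(x^n) = n·ln(x).
So the two sides agree for all real values of x and n for which both sides are defined.

Conclusion: Yes, this is an identity.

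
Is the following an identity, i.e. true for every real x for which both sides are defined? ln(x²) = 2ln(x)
Claim: ln(x²) = 2ln(x).
Reasoning: The right side requires x > 0. For x > 0, x² = (e^(ln x))² = e^(2ln x), so ln(x²) = 2ln(x). (For x < 0 the right side is undefined, so those values are outside the claim.)
So the two sides agree for every real x for which both sides are defined.

Conclusion: Yes, this is an identity.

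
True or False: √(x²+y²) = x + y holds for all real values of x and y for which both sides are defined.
Claim: √(x²+y²) = x + y.
Test a specific point where both sides are defined: x = -1, y = 5.
LHS = √(x²+y²) ≈ 5.0990
RHS = x + y ≈ 4.0000
Since 5.0990 ≠ 4.0000, the equation fails at this point, so it cannot hold for all real values of x and y for which both sides are defined.
(x+y)² = x² + 2xy + y², not x² + y², so the square root does not split this way.

Conclusion: False.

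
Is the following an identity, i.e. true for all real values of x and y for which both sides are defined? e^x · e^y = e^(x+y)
Claim: e^x · e^y = e^(x+y).
Reasoning: This is the law of exponents for a common base: multiplying powers adds exponents. E.g. from the series, (Σ x^j/j!)(Σ y^k/k!) = Σ_m (Σ_{j+k=m} x^j y^k/(j!k!)) = Σ_m (x+y)^m/m! by the binomial theorem.
So the two sides agree for all real values of x and y for which both sides are defined.

Conclusion: Yes, this is an identity.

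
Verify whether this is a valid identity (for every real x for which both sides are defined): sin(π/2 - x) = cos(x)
Yes, this is an identity.

Claim: sin(π/2 - x) = cos(x).
Reasoning: Use sin(u - v) = sin(u)cos(v) - cos(u)sin(v) with u = π/2, v = x: sin(π/2)cos(x) - cos(π/2)sin(x) = 1·cos(x) - 0·sin(x) = cos(x).
So the two sides agree for every real x for which both sides are defined.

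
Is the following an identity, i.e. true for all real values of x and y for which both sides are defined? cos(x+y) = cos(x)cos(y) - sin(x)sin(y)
Claim: cos(x+y) = cos(x)cos(y) - sin(x)sin(y).
Reasoning: By Euler's formula e^(i(x+y)) = e^(ix)·e^(iy) = (cos x + i·sin x)(cos y + i·sin y). The real part of the left side is cos(x+y); the real part of the product is cos(x)cos(y) - sin(x)sin(y) (since i·i = -1).
So the two sides agree for all real values of x and y for which both sides are defined.

Conclusion: Yes, this is an identity.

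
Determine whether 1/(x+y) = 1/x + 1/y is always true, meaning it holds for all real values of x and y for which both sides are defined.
Claim: 1/(x+y) = 1/x + 1/y.
Test a specific point where both sides are defined: x = 4, y = -1.
LHS = 1/(x+y) ≈ 0.3333
RHS = 1/x + 1/y ≈ -0.7500
Since 0.3333 ≠ -0.7500, the equation fails at this point, so it cannot hold for all real values of x and y for which both sides are defined.
1/x + 1/y = (x+y)/(xy), which is not 1/(x+y).

Conclusion: No, this is NOT an identity.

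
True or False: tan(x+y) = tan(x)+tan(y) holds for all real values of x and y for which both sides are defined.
False.

Claim: tan(x+y) = tan(x)+tan(y).
Test a specific point where both sides are defined: x = -π/3, y = 2π/3.
LHS = tan(x+y) ≈ 1.7321
RHS = tan(x)+tan(y) ≈ -3.4641
Since 1.7321 ≠ -3.4641, the equation fails at this point, so it cannot hold for all real values of x and y for which both sides are defined.
The correct formula is tan(x+y) = (tan(x) + tan(y))/(1 - tan(x)tan(y)).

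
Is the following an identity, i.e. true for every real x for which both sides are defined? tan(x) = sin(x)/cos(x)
Claim: tan(x) = sin(x)/cos(x).
Reasoning: For an angle x whose terminal point on the unit circle is (cos x, sin x), tan(x) is defined as the ratio (second coordinate)/(first coordinate) = sin(x)/cos(x), wherever cos(x) ≠ 0.
So the two sides agree for every real x for which both sides are defined.

Conclusion: Yes, this is an identity.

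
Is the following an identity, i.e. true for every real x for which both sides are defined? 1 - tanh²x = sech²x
Claim: 1 - tanh²x = sech²x.
Reasoning: Divide cosh²x - sinh²x = 1 through by cosh²x (never zero): 1 - tanh²x = 1/cosh²x = sech²x.
So the two sides agree for every real x for which both sides are defined.

Conclusion: Yes, this is an identity.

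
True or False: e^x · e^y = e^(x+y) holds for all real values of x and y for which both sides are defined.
True.

Claim: e^x · e^y = e^(x+y).
Reasoning: This is the law of exponents for a common base: multiplying powers adds exponents. E.g. from the series, (Σ x^j/j!)(Σ y^k/k!) = Σ_m (Σ_{j+k=m} x^j y^k/(j!k!)) = Σ_m (x+y)^m/m! by the binomial theorem.
So the two sides agree for all real values of x and y for which both sides are defined.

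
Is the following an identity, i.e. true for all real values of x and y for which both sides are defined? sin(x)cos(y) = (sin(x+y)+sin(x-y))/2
Yes, this is an identity.

Claim: sin(x)cos(y) = (sin(x+y)+sin(x-y))/2.
Reasoning: sin(x+y) = sin(x)cos(y) + cos(x)sin(y) and sin(x-y) = sin(x)cos(y) - cos(x)sin(y). Adding, sin(x+y) + sin(x-y) = 2sin(x)cos(y); divide by 2.
So the two sides agree for all real values of x and y for which both sides are defined.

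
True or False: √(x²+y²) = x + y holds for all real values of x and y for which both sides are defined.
Claim: √(x²+y²) = x + y.
Test a specific point where both sides are defined: x = 4, y = -3.
LHS = √(x²+y²) ≈ 5.0000
RHS = x + y ≈ 1.0000
Since 5.0000 ≠ 1.0000, the equation fails at this point, so it cannot hold for all real values of x and y for which both sides are defined.
(x+y)² = x² + 2xy + y², not x² + y², so the square root does not split this way.

Conclusion: False.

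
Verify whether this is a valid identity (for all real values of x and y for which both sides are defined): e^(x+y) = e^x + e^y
No, this is NOT an identity.

Claim: e^(x+y) = e^x + e^y.
Test a specific point where both sides are defined: x = 3, y = 1.
LHS = e^(x+y) ≈ 54.5982
RHS = e^x + e^y ≈ 22.8038
Since 54.5982 ≠ 22.8038, the equation fails at this point, so it cannot hold for all real values of x and y for which both sides are defined.
The correct rule is e^(x+y) = e^x · e^y (a product, not a sum).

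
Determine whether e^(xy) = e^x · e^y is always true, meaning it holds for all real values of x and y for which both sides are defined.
No, this is NOT an identity.

Claim: e^(xy) = e^x · e^y.
Test a specific point where both sides are defined: x = 5, y = -1.
LHS = e^(xy) ≈ 0.0067
RHS = e^x · e^y ≈ 54.5982
Since 0.0067 ≠ 54.5982, the equation fails at this point, so it cannot hold for all real values of x and y for which both sides are defined.
e^x · e^y = e^(x+y), not e^(xy).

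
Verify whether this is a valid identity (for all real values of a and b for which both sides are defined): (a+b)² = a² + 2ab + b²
Claim: (a+b)² = a² + 2ab + b².
Reasoning: Expand: (a+b)² = (a+b)(a+b) = a·a + a·b + b·a + b·b = a² + 2ab + b².
So the two sides agree for all real values of a and b for which both sides are defined.

Conclusion: Yes, this is an identity.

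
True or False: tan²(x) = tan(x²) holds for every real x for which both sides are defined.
False.

Claim: tan²(x) = tan(x²).
Test a specific point where both sides are defined: x = -π/4.
LHS = tan²(x) ≈ 1.0000
RHS = tan(x²) ≈ 0.7092
Since 1.0000 ≠ 0.7092, the equation fails at this point, so it cannot hold for every real x for which both sides are defined.
tan²(x) means (tan x)², squaring the output; tan(x²) squares the input. These are different functions.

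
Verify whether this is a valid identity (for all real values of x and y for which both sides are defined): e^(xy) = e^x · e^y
No, this is NOT an identity.

Claim: e^(xy) = e^x · e^y.
Test a specific point where both sides are defined: x = -1, y = -3.
LHS = e^(xy) ≈ 20.0855
RHS = e^x · e^y ≈ 0.0183
Since 20.0855 ≠ 0.0183, the equation fails at this point, so it cannot hold for all real values of x and y for which both sides are defined.
e^x · e^y = e^(x+y), not e^(xy).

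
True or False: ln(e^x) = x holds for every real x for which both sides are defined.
Claim: ln(e^x) = x.
Reasoning: ln is the inverse of the exponential: ln(e^x) asks for the exponent p with e^p = e^x, and since e^p is one-to-one that exponent is p = x.
So the two sides agree for every real x for which both sides are defined.

Conclusion: True.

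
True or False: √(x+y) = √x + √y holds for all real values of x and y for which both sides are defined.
Claim: √(x+y) = √x + √y.
Test a specific point where both sides are defined: x = 1, y = 1.
LHS = √(x+y) ≈ 1.4142
RHS = √x + √y ≈ 2.0000
Since 1.4142 ≠ 2.0000, the equation fails at this point, so it cannot hold for all real values of x and y for which both sides are defined.
Squaring the right side gives x + 2√(xy) + y, not x + y.

Conclusion: False.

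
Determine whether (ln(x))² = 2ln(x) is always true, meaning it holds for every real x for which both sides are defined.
No, this is NOT an identity.

Claim: (ln(x))² = 2ln(x).
Test a specific point where both sides are defined: x = 1/2.
LHS = (ln(x))² ≈ 0.4805
RHS = 2ln(x) ≈ -1.3863
Since 0.4805 ≠ -1.3863, the equation fails at this point, so it cannot hold for every real x for which both sides are defined.
2ln(x) equals ln(x²), which is not the same as (ln x)².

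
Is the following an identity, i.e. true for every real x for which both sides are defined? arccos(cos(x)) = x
Claim: arccos(cos(x)) = x.
Test a specific point where both sides are defined: x = -π/6.
LHS = arccos(cos(x)) ≈ 0.5236
RHS = x ≈ -0.5236
Since 0.5236 ≠ -0.5236, the equation fails at this point, so it cannot hold for every real x for which both sides are defined.
arccos only returns values in [0, π], so arccos(cos(x)) = x holds only for x in that interval, not for all real x.

Conclusion: No, this is NOT an identity.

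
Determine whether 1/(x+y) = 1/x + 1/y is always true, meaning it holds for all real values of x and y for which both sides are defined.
No, this is NOT an identity.

Claim: 1/(x+y) = 1/x + 1/y.
Test a specific point where both sides are defined: x = -3, y = 4.
LHS = 1/(x+y) ≈ 1.0000
RHS = 1/x + 1/y ≈ -0.0833
Since 1.0000 ≠ -0.0833, the equation fails at this point, so it cannot hold for all real values of x and y for which both sides are defined.
1/x + 1/y = (x+y)/(xy), which is not 1/(x+y).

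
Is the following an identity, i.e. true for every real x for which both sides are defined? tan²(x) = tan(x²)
Claim: tan²(x) = tan(x²).
Test a specific point where both sides are defined: x = 2π/3.
LHS = tan²(x) ≈ 3.0000
RHS = tan(x²) ≈ 2.9590
Since 3.0000 ≠ 2.9590, the equation fails at this point, so it cannot hold for every real x for which both sides are defined.
tan²(x) means (tan x)², squaring the output; tan(x²) squares the input. These are different functions.

Conclusion: No, this is NOT an identity.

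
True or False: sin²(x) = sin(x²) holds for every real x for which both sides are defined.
False.

Claim: sin²(x) = sin(x²).
Test a specific point where both sides are defined: x = π/4.
LHS = sin²(x) ≈ 0.5000
RHS = sin(x²) ≈ 0.5785
Since 0.5000 ≠ 0.5785, the equation fails at this point, so it cannot hold for every real x for which both sides are defined.
sin²(x) means (sin x)², squaring the output; sin(x²) squares the input. These are different functions.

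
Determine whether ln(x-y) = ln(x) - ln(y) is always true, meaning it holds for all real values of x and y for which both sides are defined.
Claim: ln(x-y) = ln(x) - ln(y).
Test a specific point where both sides are defined: x = 4, y = 1/2.
LHS = ln(x-y) ≈ 1.2528
RHS = ln(x) - ln(y) ≈ 2.0794
Since 1.2528 ≠ 2.0794, the equation fails at this point, so it cannot hold for all real values of x and y for which both sides are defined.
ln(x) - ln(y) = ln(x/y), not ln(x-y).

Conclusion: No, this is NOT an identity.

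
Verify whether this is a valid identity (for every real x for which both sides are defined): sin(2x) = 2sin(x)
Claim: sin(2x) = 2sin(x).
Test a specific point where both sides are defined: x = π/4.
LHS = sin(2x) ≈ 1.0000
RHS = 2sin(x) ≈ 1.4142
Since 1.0000 ≠ 1.4142, the equation fails at this point, so it cannot hold for every real x for which both sides are defined.
The correct double-angle formula is sin(2x) = 2sin(x)cos(x).

Conclusion: No, this is NOT an identity.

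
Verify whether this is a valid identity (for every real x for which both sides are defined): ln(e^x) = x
Yes, this is an identity.

Claim: ln(e^x) = x.
Reasoning: ln is the inverse of the exponential: ln(e^x) asks for the exponent p with e^p = e^x, and since e^p is one-to-one that exponent is p = x.
So the two sides agree for every real x for which both sides are defined.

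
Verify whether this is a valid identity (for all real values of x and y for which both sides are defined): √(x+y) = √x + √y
Claim: √(x+y) = √x + √y.
Test a specific point where both sides are defined: x = 1, y = 3.
LHS = √(x+y) ≈ 2.0000
RHS = √x + √y ≈ 2.7321
Since 2.0000 ≠ 2.7321, the equation fails at this point, so it cannot hold for all real values of x and y for which both sides are defined.
Squaring the right side gives x + 2√(xy) + y, not x + y.

Conclusion: No, this is NOT an identity.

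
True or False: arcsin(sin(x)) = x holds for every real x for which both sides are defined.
Claim: arcsin(sin(x)) = x.
Test a specific point where both sides are defined: x = π.
LHS = arcsin(sin(x)) ≈ 0.0000
RHS = x ≈ 3.1416
Since 0.0000 ≠ 3.1416, the equation fails at this point, so it cannot hold for every real x for which both sides are defined.
arcsin only returns values in [-π/2, π/2], so arcsin(sin(x)) = x holds only for x in that interval, not for all real x.

Conclusion: False.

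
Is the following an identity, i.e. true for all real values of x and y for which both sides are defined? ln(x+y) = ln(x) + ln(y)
Claim: ln(x+y) = ln(x) + ln(y).
Test a specific point where both sides are defined: x = 2, y = 3/2.
LHS = ln(x+y) ≈ 1.2528
RHS = ln(x) + ln(y) ≈ 1.0986
Since 1.2528 ≠ 1.0986, the equation fails at this point, so it cannot hold for all real values of x and y for which both sides are defined.
ln(x) + ln(y) = ln(xy), not ln(x+y).

Conclusion: No, this is NOT an identity.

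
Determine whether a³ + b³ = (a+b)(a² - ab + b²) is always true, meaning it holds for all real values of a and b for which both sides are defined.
Claim: a³ + b³ = (a+b)(a² - ab + b²).
Reasoning: Expand the right side: (a+b)(a² - ab + b²) = a³ - a²b + ab² + a²b - ab² + b³ = a³ + b³ (the middle terms cancel in pairs).
So the two sides agree for all real values of a and b for which both sides are defined.

Conclusion: Yes, this is an identity.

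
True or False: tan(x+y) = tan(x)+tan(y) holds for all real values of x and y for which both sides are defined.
Claim: tan(x+y) = tan(x)+tan(y).
Test a specific point where both sides are defined: x = -π/4, y = π/6.
LHS = tan(x+y) ≈ -0.2679
RHS = tan(x)+tan(y) ≈ -0.4226
Since -0.2679 ≠ -0.4226, the equation fails at this point, so it cannot hold for all real values of x and y for which both sides are defined.
The correct formula is tan(x+y) = (tan(x) + tan(y))/(1 - tan(x)tan(y)).

Conclusion: False.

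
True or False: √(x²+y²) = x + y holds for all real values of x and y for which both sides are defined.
Claim: √(x²+y²) = x + y.
Test a specific point where both sides are defined: x = -1, y = -1.
LHS = √(x²+y²) ≈ 1.4142
RHS = x + y ≈ -2.0000
Since 1.4142 ≠ -2.0000, the equation fails at this point, so it cannot hold for all real values of x and y for which both sides are defined.
(x+y)² = x² + 2xy + y², not x² + y², so the square root does not split this way.

Conclusion: False.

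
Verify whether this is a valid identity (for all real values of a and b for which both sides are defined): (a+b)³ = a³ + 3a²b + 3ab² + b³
Yes, this is an identity.

Claim: (a+b)³ = a³ + 3a²b + 3ab² + b³.
Reasoning: (a+b)³ = (a+b)(a+b)² = (a+b)(a² + 2ab + b²) = a³ + 2a²b + ab² + a²b + 2ab² + b³ = a³ + 3a²b + 3ab² + b³.
So the two sides agree for all real values of a and b for which both sides are defined.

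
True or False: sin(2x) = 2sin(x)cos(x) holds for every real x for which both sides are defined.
True.

Claim: sin(2x) = 2sin(x)cos(x).
Reasoning: Put y = x in the addition formula sin(x+y) = sin(x)cos(y) + cos(x)sin(y): sin(2x) = sin(x)cos(x) + cos(x)sin(x) = 2sin(x)cos(x).
So the two sides agree for every real x for which both sides are defined.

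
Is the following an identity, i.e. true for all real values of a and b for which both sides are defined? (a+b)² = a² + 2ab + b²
Claim: (a+b)² = a² + 2ab + b².
Reasoning: Expand: (a+b)² = (a+b)(a+b) = a·a + a·b + b·a + b·b = a² + 2ab + b².
So the two sides agree for all real values of a and b for which both sides are defined.

Conclusion: Yes, this is an identity.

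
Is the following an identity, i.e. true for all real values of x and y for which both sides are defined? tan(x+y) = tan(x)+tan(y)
No, this is NOT an identity.

Claim: tan(x+y) = tan(x)+tan(y).
Test a specific point where both sides are defined: x = 3π/4, y = -π/6.
LHS = tan(x+y) ≈ -3.7321
RHS = tan(x)+tan(y) ≈ -1.5774
Since -3.7321 ≠ -1.5774, the equation fails at this point, so it cannot hold for all real values of x and y for which both sides are defined.
The correct formula is tan(x+y) = (tan(x) + tan(y))/(1 - tan(x)tan(y)).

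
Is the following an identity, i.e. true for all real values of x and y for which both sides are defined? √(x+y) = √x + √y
No, this is NOT an identity.

Claim: √(x+y) = √x + √y.
Test a specific point where both sides are defined: x = 1/2, y = 1.
LHS = √(x+y) ≈ 1.2247
RHS = √x + √y ≈ 1.7071
Since 1.2247 ≠ 1.7071, the equation fails at this point, so it cannot hold for all real values of x and y for which both sides are defined.
Squaring the right side gives x + 2√(xy) + y, not x + y.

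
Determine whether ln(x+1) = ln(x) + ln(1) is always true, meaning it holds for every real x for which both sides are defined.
No, this is NOT an identity.

Claim: ln(x+1) = ln(x) + ln(1).
Test a specific point where both sides are defined: x = 1/2.
LHS = ln(x+1) ≈ 0.4055
RHS = ln(x) + ln(1) ≈ -0.6931
Since 0.4055 ≠ -0.6931, the equation fails at this point, so it cannot hold for every real x for which both sides are defined.
ln(1) = 0, so the right side is just ln(x), which differs from ln(x+1).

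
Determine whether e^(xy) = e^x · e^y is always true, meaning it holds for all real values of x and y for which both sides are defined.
Claim: e^(xy) = e^x · e^y.
Test a specific point where both sides are defined: x = 5, y = 1.
LHS = e^(xy) ≈ 148.4132
RHS = e^x · e^y ≈ 403.4288
Since 148.4132 ≠ 403.4288, the equation fails at this point, so it cannot hold for all real values of x and y for which both sides are defined.
e^x · e^y = e^(x+y), not e^(xy).

Conclusion: No, this is NOT an identity.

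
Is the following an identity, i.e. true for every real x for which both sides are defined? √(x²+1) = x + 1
Claim: √(x²+1) = x + 1.
Test a specific point where both sides are defined: x = -1.
LHS = √(x²+1) ≈ 1.4142
RHS = x + 1 ≈ 0.0000
Since 1.4142 ≠ 0.0000, the equation fails at this point, so it cannot hold for every real x for which both sides are defined.
(x+1)² = x² + 2x + 1 ≠ x² + 1 unless x = 0.

Conclusion: No, this is NOT an identity.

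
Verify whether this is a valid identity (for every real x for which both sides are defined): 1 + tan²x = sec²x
Claim: 1 + tan²x = sec²x.
Reasoning: Start from sin²x + cos²x = 1 and divide every term by cos²x (allowed wherever tan x and sec x are defined): tan²x + 1 = 1/cos²x = sec²x.
So the two sides agree for every real x for which both sides are defined.

Conclusion: Yes, this is an identity.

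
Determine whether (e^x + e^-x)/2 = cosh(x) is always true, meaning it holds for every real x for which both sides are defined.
Yes, this is an identity.

Claim: (e^x + e^-x)/2 = cosh(x).
Reasoning: This is exactly the definition of the hyperbolic cosine: cosh(x) := (e^x + e^-x)/2.
So the two sides agree for every real x for which both sides are defined.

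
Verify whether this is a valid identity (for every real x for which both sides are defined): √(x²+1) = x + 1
No, this is NOT an identity.

Claim: √(x²+1) = x + 1.
Test a specific point where both sides are defined: x = 3.
LHS = √(x²+1) ≈ 3.1623
RHS = x + 1 ≈ 4.0000
Since 3.1623 ≠ 4.0000, the equation fails at this point, so it cannot hold for every real x for which both sides are defined.
(x+1)² = x² + 2x + 1 ≠ x² + 1 unless x = 0.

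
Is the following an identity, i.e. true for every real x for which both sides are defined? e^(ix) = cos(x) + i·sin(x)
Yes, this is an identity.

Claim: e^(ix) = cos(x) + i·sin(x).
Reasoning: Euler's formula. Expand e^(ix) = Σ (ix)^k / k!. Since i² = -1, the even-k terms are Σ (-1)^m x^(2m)/(2m)! = cos(x) and the odd-k terms are i · Σ (-1)^m x^(2m+1)/(2m+1)! = i·sin(x).
So the two sides agree for every real x for which both sides are defined.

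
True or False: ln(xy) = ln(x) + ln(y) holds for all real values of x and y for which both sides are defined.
Claim: ln(xy) = ln(x) + ln(y).
Reasoning: Both sides are simultaneously defined only when x, y > 0. Write x = e^p, y = e^q (p = ln x, q = ln y). Then xy = e^p · e^q = e^(p+q), so ln(xy) = p + q = ln(x) + ln(y).
So the two sides agree for all real values of x and y for which both sides are defined.

Conclusion: True.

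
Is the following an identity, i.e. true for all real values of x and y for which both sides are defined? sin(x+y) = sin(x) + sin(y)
No, this is NOT an identity.

Claim: sin(x+y) = sin(x) + sin(y).
Test a specific point where both sides are defined: x = π/6, y = -π/4.
LHS = sin(x+y) ≈ -0.2588
RHS = sin(x) + sin(y) ≈ -0.2071
Since -0.2588 ≠ -0.2071, the equation fails at this point, so it cannot hold for all real values of x and y for which both sides are defined.
The correct expansion is sin(x+y) = sin(x)cos(y) + cos(x)sin(y); sine is not additive.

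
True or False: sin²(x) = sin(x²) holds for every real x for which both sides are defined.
Claim: sin²(x) = sin(x²).
Test a specific point where both sides are defined: x = π/2.
LHS = sin²(x) ≈ 1.0000
RHS = sin(x²) ≈ 0.6243
Since 1.0000 ≠ 0.6243, the equation fails at this point, so it cannot hold for every real x for which both sides are defined.
sin²(x) means (sin x)², squaring the output; sin(x²) squares the input. These are different functions.

Conclusion: False.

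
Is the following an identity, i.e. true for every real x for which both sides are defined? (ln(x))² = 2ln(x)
No, this is NOT an identity.

Claim: (ln(x))² = 2ln(x).
Test a specific point where both sides are defined: x = 3.
LHS = (ln(x))² ≈ 1.2069
RHS = 2ln(x) ≈ 2.1972
Since 1.2069 ≠ 2.1972, the equation fails at this point, so it cannot hold for every real x for which both sides are defined.
2ln(x) equals ln(x²), which is not the same as (ln x)².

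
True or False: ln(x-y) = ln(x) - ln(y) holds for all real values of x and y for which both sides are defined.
False.

Claim: ln(x-y) = ln(x) - ln(y).
Test a specific point where both sides are defined: x = 4, y = 1/2.
LHS = ln(x-y) ≈ 1.2528
RHS = ln(x) - ln(y) ≈ 2.0794
Since 1.2528 ≠ 2.0794, the equation fails at this point, so it cannot hold for all real values of x and y for which both sides are defined.
ln(x) - ln(y) = ln(x/y), not ln(x-y).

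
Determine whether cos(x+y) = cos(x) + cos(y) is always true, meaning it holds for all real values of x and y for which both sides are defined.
No, this is NOT an identity.

Claim: cos(x+y) = cos(x) + cos(y).
Test a specific point where both sides are defined: x = π/6, y = -π/6.
LHS = cos(x+y) ≈ 1.0000
RHS = cos(x) + cos(y) ≈ 1.7321
Since 1.0000 ≠ 1.7321, the equation fails at this point, so it cannot hold for all real values of x and y for which both sides are defined.
The correct expansion is cos(x+y) = cos(x)cos(y) - sin(x)sin(y); cosine is not additive.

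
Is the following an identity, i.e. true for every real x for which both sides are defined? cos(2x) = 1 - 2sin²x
Claim: cos(2x) = 1 - 2sin²x.
Reasoning: cos(2x) = cos²x - sin²x. Replace cos²x by 1 - sin²x: (1 - sin²x) - sin²x = 1 - 2sin²x.
So the two sides agree for every real x for which both sides are defined.

Conclusion: Yes, this is an identity.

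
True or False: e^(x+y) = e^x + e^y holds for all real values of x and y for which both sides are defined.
Claim: e^(x+y) = e^x + e^y.
Test a specific point where both sides are defined: x = 4, y = -2.
LHS = e^(x+y) ≈ 7.3891
RHS = e^x + e^y ≈ 54.7335
Since 7.3891 ≠ 54.7335, the equation fails at this point, so it cannot hold for all real values of x and y for which both sides are defined.
The correct rule is e^(x+y) = e^x · e^y (a product, not a sum).

Conclusion: False.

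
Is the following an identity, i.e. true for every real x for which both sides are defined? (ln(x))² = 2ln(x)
No, this is NOT an identity.

Claim: (ln(x))² = 2ln(x).
Test a specific point where both sides are defined: x = 3.
LHS = (ln(x))² ≈ 1.2069
RHS = 2ln(x) ≈ 2.1972
Since 1.2069 ≠ 2.1972, the equation fails at this point, so it cannot hold for every real x for which both sides are defined.
2ln(x) equals ln(x²), which is not the same as (ln x)².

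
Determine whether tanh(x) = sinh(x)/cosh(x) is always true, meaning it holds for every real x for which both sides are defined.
Yes, this is an identity.

Claim: tanh(x) = sinh(x)/cosh(x).
Reasoning: tanh(x) is defined as sinh(x)/cosh(x) = (e^x - e^-x)/(e^x + e^-x); cosh(x) ≥ 1 is never zero, so this holds for every real x.
So the two sides agree for every real x for which both sides are defined.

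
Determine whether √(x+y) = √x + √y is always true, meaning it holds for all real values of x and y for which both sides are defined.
No, this is NOT an identity.

Claim: √(x+y) = √x + √y.
Test a specific point where both sides are defined: x = 4, y = 3/2.
LHS = √(x+y) ≈ 2.3452
RHS = √x + √y ≈ 3.2247
Since 2.3452 ≠ 3.2247, the equation fails at this point, so it cannot hold for all real values of x and y for which both sides are defined.
Squaring the right side gives x + 2√(xy) + y, not x + y.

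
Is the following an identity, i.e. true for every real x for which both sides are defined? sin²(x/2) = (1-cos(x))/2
Claim: sin²(x/2) = (1-cos(x))/2.
Reasoning: Use cos(2θ) = 1 - 2sin²θ with θ = x/2: cos(x) = 1 - 2sin²(x/2). Solving for sin²(x/2) gives (1 - cos(x))/2.
So the two sides agree for every real x for which both sides are defined.

Conclusion: Yes, this is an identity.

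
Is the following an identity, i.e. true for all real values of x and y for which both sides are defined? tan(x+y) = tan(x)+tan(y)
No, this is NOT an identity.

Claim: tan(x+y) = tan(x)+tan(y).
Test a specific point where both sides are defined: x = 3π/4, y = π/6.
LHS = tan(x+y) ≈ -0.2679
RHS = tan(x)+tan(y) ≈ -0.4226
Since -0.2679 ≠ -0.4226, the equation fails at this point, so it cannot hold for all real values of x and y for which both sides are defined.
The correct formula is tan(x+y) = (tan(x) + tan(y))/(1 - tan(x)tan(y)).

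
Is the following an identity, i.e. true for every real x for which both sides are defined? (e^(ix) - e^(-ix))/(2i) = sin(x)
Claim: (e^(ix) - e^(-ix))/(2i) = sin(x).
Reasoning: By Euler's formula e^(ix) = cos(x) + i·sin(x) and e^(-ix) = cos(x) - i·sin(x). Subtracting cancels the cosine terms: e^(ix) - e^(-ix) = 2i·sin(x); divide by 2i.
So the two sides agree for every real x for which both sides are defined.

Conclusion: Yes, this is an identity.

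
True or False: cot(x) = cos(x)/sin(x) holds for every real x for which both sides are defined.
True.

Claim: cot(x) = cos(x)/sin(x).
Reasoning: cot(x) is defined as 1/tan(x) = 1/(sin(x)/cos(x)) = cos(x)/sin(x), wherever sin(x) ≠ 0.
So the two sides agree for every real x for which both sides are defined.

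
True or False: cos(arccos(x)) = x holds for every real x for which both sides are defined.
Claim: cos(arccos(x)) = x.
Reasoning: For -1 ≤ x ≤ 1 (where arccos is defined), arccos(x) is by definition an angle whose cosine equals x. Taking the cosine of that angle returns x. (Note the other order, arccos(cos x) = x, is NOT an identity.)
So the two sides agree for every real x for which both sides are defined.

Conclusion: True.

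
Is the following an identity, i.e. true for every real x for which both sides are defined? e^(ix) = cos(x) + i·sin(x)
Yes, this is an identity.

Claim: e^(ix) = cos(x) + i·sin(x).
Reasoning: Euler's formula. Expand e^(ix) = Σ (ix)^k / k!. Since i² = -1, the even-k terms are Σ (-1)^m x^(2m)/(2m)! = cos(x) and the odd-k terms are i · Σ (-1)^m x^(2m+1)/(2m+1)! = i·sin(x).
So the two sides agree for every real x for which both sides are defined.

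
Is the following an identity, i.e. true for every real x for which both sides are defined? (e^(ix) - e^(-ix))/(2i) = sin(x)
Claim: (e^(ix) - e^(-ix))/(2i) = sin(x).
Reasoning: By Euler's formula e^(ix) = cos(x) + i·sin(x) and e^(-ix) = cos(x) - i·sin(x). Subtracting cancels the cosine terms: e^(ix) - e^(-ix) = 2i·sin(x); divide by 2i.
So the two sides agree for every real x for which both sides are defined.

Conclusion: Yes, this is an identity.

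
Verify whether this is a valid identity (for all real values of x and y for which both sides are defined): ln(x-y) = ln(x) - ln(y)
Claim: ln(x-y) = ln(x) - ln(y).
Test a specific point where both sides are defined: x = 3, y = 2.
LHS = ln(x-y) ≈ 0.0000
RHS = ln(x) - ln(y) ≈ 0.4055
Since 0.0000 ≠ 0.4055, the equation fails at this point, so it cannot hold for all real values of x and y for which both sides are defined.
ln(x) - ln(y) = ln(x/y), not ln(x-y).

Conclusion: No, this is NOT an identity.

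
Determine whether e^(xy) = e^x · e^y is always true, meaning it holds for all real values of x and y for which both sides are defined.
No, this is NOT an identity.

Claim: e^(xy) = e^x · e^y.
Test a specific point where both sides are defined: x = 2, y = -1.
LHS = e^(xy) ≈ 0.1353
RHS = e^x · e^y ≈ 2.7183
Since 0.1353 ≠ 2.7183, the equation fails at this point, so it cannot hold for all real values of x and y for which both sides are defined.
e^x · e^y = e^(x+y), not e^(xy).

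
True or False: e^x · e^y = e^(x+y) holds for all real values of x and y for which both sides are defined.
True.

Claim: e^x · e^y = e^(x+y).
Reasoning: This is the law of exponents for a common base: multiplying powers adds exponents. E.g. from the series, (Σ x^j/j!)(Σ y^k/k!) = Σ_m (Σ_{j+k=m} x^j y^k/(j!k!)) = Σ_m (x+y)^m/m! by the binomial theorem.
So the two sides agree for all real values of x and y for which both sides are defined.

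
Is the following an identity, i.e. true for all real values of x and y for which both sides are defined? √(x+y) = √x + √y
Claim: √(x+y) = √x + √y.
Test a specific point where both sides are defined: x = 1/2, y = 1/2.
LHS = √(x+y) ≈ 1.0000
RHS = √x + √y ≈ 1.4142
Since 1.0000 ≠ 1.4142, the equation fails at this point, so it cannot hold for all real values of x and y for which both sides are defined.
Squaring the right side gives x + 2√(xy) + y, not x + y.

Conclusion: No, this is NOT an identity.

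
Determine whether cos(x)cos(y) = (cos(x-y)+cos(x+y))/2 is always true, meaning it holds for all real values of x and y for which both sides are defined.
Yes, this is an identity.

Claim: cos(x)cos(y) = (cos(x-y)+cos(x+y))/2.
Reasoning: cos(x-y) = cos(x)cos(y) + sin(x)sin(y) and cos(x+y) = cos(x)cos(y) - sin(x)sin(y). Adding, cos(x-y) + cos(x+y) = 2cos(x)cos(y); divide by 2.
So the two sides agree for all real values of x and y for which both sides are defined.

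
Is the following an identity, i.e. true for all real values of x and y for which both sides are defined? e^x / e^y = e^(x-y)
Yes, this is an identity.

Claim: e^x / e^y = e^(x-y).
Reasoning: 1/e^y = e^(-y), so e^x / e^y = e^x · e^(-y) = e^(x + (-y)) = e^(x-y) by the product rule for exponents.
So the two sides agree for all real values of x and y for which both sides are defined.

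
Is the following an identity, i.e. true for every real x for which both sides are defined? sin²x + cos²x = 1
Claim: sin²x + cos²x = 1.
Reasoning: The point (cos x, sin x) lies on the unit circle X² + Y² = 1, so cos²x + sin²x = 1 for every real x.
So the two sides agree for every real x for which both sides are defined.

Conclusion: Yes, this is an identity.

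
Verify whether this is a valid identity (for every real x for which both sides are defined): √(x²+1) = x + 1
No, this is NOT an identity.

Claim: √(x²+1) = x + 1.
Test a specific point where both sides are defined: x = -3.
LHS = √(x²+1) ≈ 3.1623
RHS = x + 1 ≈ -2.0000
Since 3.1623 ≠ -2.0000, the equation fails at this point, so it cannot hold for every real x for which both sides are defined.
(x+1)² = x² + 2x + 1 ≠ x² + 1 unless x = 0.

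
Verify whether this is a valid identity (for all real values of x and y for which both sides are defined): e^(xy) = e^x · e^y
No, this is NOT an identity.

Claim: e^(xy) = e^x · e^y.
Test a specific point where both sides are defined: x = 1/2, y = 2.
LHS = e^(xy) ≈ 2.7183
RHS = e^x · e^y ≈ 12.1825
Since 2.7183 ≠ 12.1825, the equation fails at this point, so it cannot hold for all real values of x and y for which both sides are defined.
e^x · e^y = e^(x+y), not e^(xy).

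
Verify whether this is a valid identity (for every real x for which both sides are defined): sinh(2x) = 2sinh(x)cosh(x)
Claim: sinh(2x) = 2sinh(x)cosh(x).
Reasoning: 2sinh(x)cosh(x) = 2 · (e^x - e^-x)/2 · (e^x + e^-x)/2 = (e^(2x) - e^(-2x))/2 = sinh(2x).
So the two sides agree for every real x for which both sides are defined.

Conclusion: Yes, this is an identity.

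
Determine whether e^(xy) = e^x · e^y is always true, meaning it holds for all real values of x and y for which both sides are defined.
Claim: e^(xy) = e^x · e^y.
Test a specific point where both sides are defined: x = 5, y = 1/2.
LHS = e^(xy) ≈ 12.1825
RHS = e^x · e^y ≈ 244.6919
Since 12.1825 ≠ 244.6919, the equation fails at this point, so it cannot hold for all real values of x and y for which both sides are defined.
e^x · e^y = e^(x+y), not e^(xy).

Conclusion: No, this is NOT an identity.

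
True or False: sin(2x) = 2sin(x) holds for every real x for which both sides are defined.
Claim: sin(2x) = 2sin(x).
Test a specific point where both sides are defined: x = 3π/4.
LHS = sin(2x) ≈ -1.0000
RHS = 2sin(x) ≈ 1.4142
Since -1.0000 ≠ 1.4142, the equation fails at this point, so it cannot hold for every real x for which both sides are defined.
The correct double-angle formula is sin(2x) = 2sin(x)cos(x).

Conclusion: False.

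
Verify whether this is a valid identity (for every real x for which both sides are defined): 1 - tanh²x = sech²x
Yes, this is an identity.

Claim: 1 - tanh²x = sech²x.
Reasoning: Divide cosh²x - sinh²x = 1 through by cosh²x (never zero): 1 - tanh²x = 1/cosh²x = sech²x.
So the two sides agree for every real x for which both sides are defined.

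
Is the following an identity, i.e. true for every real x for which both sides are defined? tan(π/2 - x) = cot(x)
Yes, this is an identity.

Claim: tan(π/2 - x) = cot(x).
Reasoning: tan(π/2 - x) = sin(π/2 - x)/cos(π/2 - x) = cos(x)/sin(x) = cot(x), using the cofunction identities sin(π/2 - x) = cos(x) and cos(π/2 - x) = sin(x).
So the two sides agree for every real x for which both sides are defined.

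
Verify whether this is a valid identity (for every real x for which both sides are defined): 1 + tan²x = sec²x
Claim: 1 + tan²x = sec²x.
Reasoning: Start from sin²x + cos²x = 1 and divide every term by cos²x (allowed wherever tan x and sec x are defined): tan²x + 1 = 1/cos²x = sec²x.
So the two sides agree for every real x for which both sides are defined.

Conclusion: Yes, this is an identity.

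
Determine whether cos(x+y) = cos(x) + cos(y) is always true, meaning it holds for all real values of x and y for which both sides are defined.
Claim: cos(x+y) = cos(x) + cos(y).
Test a specific point where both sides are defined: x = π/2, y = π/3.
LHS = cos(x+y) ≈ -0.8660
RHS = cos(x) + cos(y) ≈ 0.5000
Since -0.8660 ≠ 0.5000, the equation fails at this point, so it cannot hold for all real values of x and y for which both sides are defined.
The correct expansion is cos(x+y) = cos(x)cos(y) - sin(x)sin(y); cosine is not additive.

Conclusion: No, this is NOT an identity.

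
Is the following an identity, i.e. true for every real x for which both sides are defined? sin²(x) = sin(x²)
No, this is NOT an identity.

Claim: sin²(x) = sin(x²).
Test a specific point where both sides are defined: x = 2π/3.
LHS = sin²(x) ≈ 0.7500
RHS = sin(x²) ≈ -0.9474
Since 0.7500 ≠ -0.9474, the equation fails at this point, so it cannot hold for every real x for which both sides are defined.
sin²(x) means (sin x)², squaring the output; sin(x²) squares the input. These are different functions.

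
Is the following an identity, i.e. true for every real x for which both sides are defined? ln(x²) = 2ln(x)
Yes, this is an identity.

Claim: ln(x²) = 2ln(x).
Reasoning: The right side requires x > 0. For x > 0, x² = (e^(ln x))² = e^(2ln x), so ln(x²) = 2ln(x). (For x < 0 the right side is undefined, so those values are outside the claim.)
So the two sides agree for every real x for which both sides are defined.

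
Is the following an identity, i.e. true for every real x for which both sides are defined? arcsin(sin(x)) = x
Claim: arcsin(sin(x)) = x.
Test a specific point where both sides are defined: x = 2π/3.
LHS = arcsin(sin(x)) ≈ 1.0472
RHS = x ≈ 2.0944
Since 1.0472 ≠ 2.0944, the equation fails at this point, so it cannot hold for every real x for which both sides are defined.
arcsin only returns values in [-π/2, π/2], so arcsin(sin(x)) = x holds only for x in that interval, not for all real x.

Conclusion: No, this is NOT an identity.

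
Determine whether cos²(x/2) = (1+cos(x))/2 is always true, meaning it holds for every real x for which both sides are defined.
Yes, this is an identity.

Claim: cos²(x/2) = (1+cos(x))/2.
Reasoning: Use cos(2θ) = 2cos²θ - 1 with θ = x/2: cos(x) = 2cos²(x/2) - 1. Solving for cos²(x/2) gives (1 + cos(x))/2.
So the two sides agree for every real x for which both sides are defined.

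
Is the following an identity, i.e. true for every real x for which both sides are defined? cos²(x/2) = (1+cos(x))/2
Claim: cos²(x/2) = (1+cos(x))/2.
Reasoning: Use cos(2θ) = 2cos²θ - 1 with θ = x/2: cos(x) = 2cos²(x/2) - 1. Solving for cos²(x/2) gives (1 + cos(x))/2.
So the two sides agree for every real x for which both sides are defined.

Conclusion: Yes, this is an identity.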